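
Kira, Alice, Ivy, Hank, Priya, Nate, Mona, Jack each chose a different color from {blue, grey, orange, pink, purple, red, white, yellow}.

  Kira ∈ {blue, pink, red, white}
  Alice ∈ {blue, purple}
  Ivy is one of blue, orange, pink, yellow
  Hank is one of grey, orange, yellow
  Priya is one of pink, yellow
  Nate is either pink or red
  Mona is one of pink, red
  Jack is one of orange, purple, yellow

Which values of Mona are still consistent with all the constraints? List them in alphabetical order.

The 8 variables together cover exactly {blue, grey, orange, pink, purple, red, white, yellow} — 8 values for 8 variables — and grey appears only in Hank's list, so Hank = grey.
Among the 7 still-open variables, white fits only Kira (and all 7 values in {blue, orange, pink, purple, red, white, yellow} must be used), so Kira = white.
Nate and Mona between them cover only {pink, red} — a naked pair. Remove those values from Ivy, Priya.
Priya's domain is down to {yellow}, so Priya = yellow. Remove yellow from Ivy, Jack.
No further eliminations apply; Mona can still be any of pink, red.

pink, red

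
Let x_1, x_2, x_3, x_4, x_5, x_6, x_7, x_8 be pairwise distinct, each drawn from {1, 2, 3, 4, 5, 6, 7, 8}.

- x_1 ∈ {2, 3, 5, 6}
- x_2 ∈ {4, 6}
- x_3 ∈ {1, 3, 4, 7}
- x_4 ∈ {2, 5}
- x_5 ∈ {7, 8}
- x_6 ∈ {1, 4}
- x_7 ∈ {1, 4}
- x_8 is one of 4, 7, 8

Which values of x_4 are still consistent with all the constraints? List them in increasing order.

2, 5

The 2 variables x_6 and x_7 are confined to {1, 4}, which locks those values in; drop them from x_2, x_3, x_8.
x_2's domain is down to {6}, so x_2 = 6. Strike 6 from x_1.
x_5 and x_8 share exactly the 2 values {7, 8}; by pigeonhole those values go to them, so strike 7, 8 from x_3.
x_3's domain is down to {3}, so x_3 = 3. So x_1 can't be 3.
No further eliminations apply; x_4 can still be any of 2, 5.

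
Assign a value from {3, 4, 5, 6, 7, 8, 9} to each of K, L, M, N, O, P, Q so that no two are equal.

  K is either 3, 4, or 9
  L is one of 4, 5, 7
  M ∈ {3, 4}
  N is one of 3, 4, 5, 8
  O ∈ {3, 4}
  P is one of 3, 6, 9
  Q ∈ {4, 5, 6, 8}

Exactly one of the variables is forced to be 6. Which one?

P

The 7 variables together cover exactly {3, 4, 5, 6, 7, 8, 9} — 7 values for 7 variables — and 7 appears only in L's list, so L = 7.
M and O between them cover only {3, 4} — a naked pair. Remove those values from K, N, P, Q.
K must be 9 (only option left). Remove 9 from P.
So 6 goes to P.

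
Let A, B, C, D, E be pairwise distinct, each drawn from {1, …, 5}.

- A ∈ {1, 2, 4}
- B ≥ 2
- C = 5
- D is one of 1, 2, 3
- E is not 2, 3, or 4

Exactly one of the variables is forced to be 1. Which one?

E

C has just one choice, so C = 5. So B, E can't be 5.
So 1 goes to E.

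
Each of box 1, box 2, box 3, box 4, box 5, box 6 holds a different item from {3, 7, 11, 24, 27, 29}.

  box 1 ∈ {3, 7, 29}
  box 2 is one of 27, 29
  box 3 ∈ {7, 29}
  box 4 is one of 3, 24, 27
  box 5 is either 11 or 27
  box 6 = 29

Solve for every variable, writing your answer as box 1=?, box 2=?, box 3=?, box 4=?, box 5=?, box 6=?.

box 6's domain is down to {29}, so box 6 = 29. Eliminate 29 elsewhere: box 1, box 2, box 3.
That leaves box 2 = 27. So box 4, box 5 can't be 27.
That leaves box 3 = 7. Strike 7 from box 1.
box 5's domain is down to {11}, so box 5 = 11.
box 1 has just one choice, so box 1 = 3. Eliminate 3 elsewhere: box 4.
box 4 must be 24 (only option left).

box 1=3, box 2=27, box 3=7, box 4=24, box 5=11, box 6=29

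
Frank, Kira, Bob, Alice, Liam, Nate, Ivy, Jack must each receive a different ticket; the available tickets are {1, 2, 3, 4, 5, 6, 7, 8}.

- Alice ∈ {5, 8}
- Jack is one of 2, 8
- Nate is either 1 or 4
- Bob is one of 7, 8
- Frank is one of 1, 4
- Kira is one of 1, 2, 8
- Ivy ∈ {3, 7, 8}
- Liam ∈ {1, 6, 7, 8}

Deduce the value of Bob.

Among the 8 variables, 3 fits only Ivy (and all 8 values in {1, 2, 3, 4, 5, 6, 7, 8} must be used), so Ivy = 3.
The 7 still-open variables draw from only 7 values {1, 2, 4, 5, 6, 7, 8}, so each is used; only Alice can be 5, hence Alice = 5.
The 6 still-open variables together cover exactly {1, 2, 4, 6, 7, 8} — 6 values for 6 variables — and 6 appears only in Liam's list, so Liam = 6.
Among the 5 still-open variables, 7 fits only Bob (and all 5 values in {1, 2, 4, 7, 8} must be used), so Bob = 7.

7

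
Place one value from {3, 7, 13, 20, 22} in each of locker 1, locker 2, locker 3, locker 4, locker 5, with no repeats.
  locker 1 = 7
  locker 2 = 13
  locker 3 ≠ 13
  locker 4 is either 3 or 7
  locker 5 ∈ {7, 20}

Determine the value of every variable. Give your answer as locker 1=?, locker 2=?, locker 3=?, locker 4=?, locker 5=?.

locker 1 must be 7 (only option left). So locker 3, locker 4, locker 5 can't be 7.
locker 2 must be 13 (only option left).
locker 4 must be 3 (only option left). Eliminate 3 elsewhere: locker 3.
locker 5's domain is down to {20}, so locker 5 = 20. Eliminate 20 elsewhere: locker 3.
That leaves locker 3 = 22.

locker 1=7, locker 2=13, locker 3=22, locker 4=3, locker 5=20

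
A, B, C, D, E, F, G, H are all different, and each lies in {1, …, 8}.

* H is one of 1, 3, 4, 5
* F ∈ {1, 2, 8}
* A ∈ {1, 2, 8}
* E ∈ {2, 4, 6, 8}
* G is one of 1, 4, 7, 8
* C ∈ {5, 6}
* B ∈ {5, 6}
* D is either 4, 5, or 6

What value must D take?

4

Among the 8 variables, 3 fits only H (and all 8 values in {1, 2, 3, 4, 5, 6, 7, 8} must be used), so H = 3.
The 7 still-open variables together cover exactly {1, 2, 4, 5, 6, 7, 8} — 7 values for 7 variables — and 7 appears only in G's list, so G = 7.
B and C share exactly the 2 values {5, 6}; by pigeonhole those values go to them, so strike 5, 6 from D, E.
So D = 4.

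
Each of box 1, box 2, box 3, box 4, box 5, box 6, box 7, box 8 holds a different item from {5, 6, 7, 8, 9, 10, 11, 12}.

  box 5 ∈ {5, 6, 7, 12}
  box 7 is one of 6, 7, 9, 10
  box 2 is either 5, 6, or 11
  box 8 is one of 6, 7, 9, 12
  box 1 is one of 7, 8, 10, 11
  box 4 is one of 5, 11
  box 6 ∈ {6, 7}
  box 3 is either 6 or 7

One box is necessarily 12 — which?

The 8 variables together cover exactly {5, 6, 7, 8, 9, 10, 11, 12} — 8 values for 8 variables — and 8 appears only in box 1's list, so box 1 = 8.
The 7 still-open variables draw from only 7 values {5, 6, 7, 9, 10, 11, 12}, so each is used; only box 7 can be 10, hence box 7 = 10.
Among the 6 still-open variables, 9 fits only box 8 (and all 6 values in {5, 6, 7, 9, 11, 12} must be used), so box 8 = 9.
The 5 still-open variables draw from only 5 values {5, 6, 7, 11, 12}, so each is used; only box 5 can be 12, hence box 5 = 12.

box 5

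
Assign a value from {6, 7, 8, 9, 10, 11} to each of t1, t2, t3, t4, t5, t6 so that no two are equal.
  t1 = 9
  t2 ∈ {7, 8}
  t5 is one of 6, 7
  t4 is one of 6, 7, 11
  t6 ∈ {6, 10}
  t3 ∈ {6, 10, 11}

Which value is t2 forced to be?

8

t1 must be 9 (only option left).
The 5 still-open variables together cover exactly {6, 7, 8, 10, 11} — 5 values for 5 variables — and 8 appears only in t2's list, so t2 = 8.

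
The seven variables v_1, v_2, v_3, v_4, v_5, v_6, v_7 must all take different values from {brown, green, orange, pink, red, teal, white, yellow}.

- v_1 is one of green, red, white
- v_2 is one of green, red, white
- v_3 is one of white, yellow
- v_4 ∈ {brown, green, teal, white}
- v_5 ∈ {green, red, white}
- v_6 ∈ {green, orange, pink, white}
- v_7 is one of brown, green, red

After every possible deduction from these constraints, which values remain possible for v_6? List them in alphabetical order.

The 3 variables v_1, v_2, v_5 are confined to {green, red, white}, which locks those values in; drop them from v_3, v_4, v_6, v_7.
v_3 has just one choice, so v_3 = yellow.
v_7 must be brown (only option left). So v_4 can't be brown.
v_4's domain is down to {teal}, so v_4 = teal.
No further eliminations apply; v_6 can still be any of orange, pink.

orange, pink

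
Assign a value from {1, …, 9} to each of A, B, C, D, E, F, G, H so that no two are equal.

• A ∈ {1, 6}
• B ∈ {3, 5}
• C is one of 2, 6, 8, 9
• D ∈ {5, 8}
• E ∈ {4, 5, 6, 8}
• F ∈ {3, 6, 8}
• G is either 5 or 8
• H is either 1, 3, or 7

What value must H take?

D and G share exactly the 2 values {5, 8}; by pigeonhole those values go to them, so strike 5, 8 from B, C, E, F.
B has just one choice, so B = 3. Strike 3 from F, H.
F's domain is down to {6}, so F = 6. Eliminate 6 elsewhere: A, C, E.
That leaves A = 1. Remove 1 from H.
So H = 7.

7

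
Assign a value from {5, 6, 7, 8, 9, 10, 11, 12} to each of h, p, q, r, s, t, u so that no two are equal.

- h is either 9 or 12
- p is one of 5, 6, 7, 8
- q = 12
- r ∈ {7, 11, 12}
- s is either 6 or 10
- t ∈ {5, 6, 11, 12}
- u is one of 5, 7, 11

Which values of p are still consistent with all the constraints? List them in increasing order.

5, 6, 7, 8

q has just one choice, so q = 12. So h, r, t can't be 12.
That leaves h = 9.
No further eliminations apply; p can still be any of 5, 6, 7, 8.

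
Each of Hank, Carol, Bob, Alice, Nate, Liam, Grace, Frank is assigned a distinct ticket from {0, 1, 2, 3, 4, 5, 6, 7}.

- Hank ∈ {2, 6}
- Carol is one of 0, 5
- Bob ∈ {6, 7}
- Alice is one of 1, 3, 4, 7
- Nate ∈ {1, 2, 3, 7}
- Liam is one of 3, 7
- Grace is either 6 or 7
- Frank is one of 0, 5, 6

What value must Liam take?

3

Among the 8 variables, 4 fits only Alice (and all 8 values in {0, 1, 2, 3, 4, 5, 6, 7} must be used), so Alice = 4.
The 7 still-open variables together cover exactly {0, 1, 2, 3, 5, 6, 7} — 7 values for 7 variables — and 1 appears only in Nate's list, so Nate = 1.
The 6 still-open variables draw from only 6 values {0, 2, 3, 5, 6, 7}, so each is used; only Hank can be 2, hence Hank = 2.
The 5 still-open variables together cover exactly {0, 3, 5, 6, 7} — 5 values for 5 variables — and 3 appears only in Liam's list, so Liam = 3.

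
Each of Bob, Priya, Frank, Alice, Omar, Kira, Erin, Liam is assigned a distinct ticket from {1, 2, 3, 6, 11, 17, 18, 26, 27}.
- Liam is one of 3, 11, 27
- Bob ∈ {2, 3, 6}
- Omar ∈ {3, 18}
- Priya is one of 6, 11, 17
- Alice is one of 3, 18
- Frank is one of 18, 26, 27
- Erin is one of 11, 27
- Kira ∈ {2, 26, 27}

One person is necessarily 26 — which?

The 8 variables draw from only 8 values {2, 3, 6, 11, 17, 18, 26, 27}, so each is used; only Priya can be 17, hence Priya = 17.
The 7 still-open variables together cover exactly {2, 3, 6, 11, 18, 26, 27} — 7 values for 7 variables — and 6 appears only in Bob's list, so Bob = 6.
The 6 still-open variables draw from only 6 values {2, 3, 11, 18, 26, 27}, so each is used; only Kira can be 2, hence Kira = 2.
The 5 still-open variables draw from only 5 values {3, 11, 18, 26, 27}, so each is used; only Frank can be 26, hence Frank = 26.

Frank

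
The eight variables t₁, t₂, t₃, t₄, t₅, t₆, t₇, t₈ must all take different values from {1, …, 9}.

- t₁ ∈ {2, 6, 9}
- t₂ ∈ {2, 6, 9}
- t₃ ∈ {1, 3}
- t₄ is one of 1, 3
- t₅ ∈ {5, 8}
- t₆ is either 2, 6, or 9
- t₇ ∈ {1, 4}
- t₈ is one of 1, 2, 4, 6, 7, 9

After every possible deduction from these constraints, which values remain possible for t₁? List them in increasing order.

t₃ and t₄ share exactly the 2 values {1, 3}; by pigeonhole those values go to them, so strike 1, 3 from t₇, t₈.
That leaves t₇ = 4. Remove 4 from t₈.
t₁, t₂, t₆ share exactly the 3 values {2, 6, 9}; by pigeonhole those values go to them, so strike 2, 6, 9 from t₈.
t₈'s domain is down to {7}, so t₈ = 7.
No further eliminations apply; t₁ can still be any of 2, 6, 9.

2, 6, 9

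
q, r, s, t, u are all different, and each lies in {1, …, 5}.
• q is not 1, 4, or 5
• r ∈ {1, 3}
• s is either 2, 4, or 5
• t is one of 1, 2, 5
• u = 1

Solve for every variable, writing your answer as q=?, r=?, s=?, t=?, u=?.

q=2, r=3, s=4, t=5, u=1

u has just one choice, so u = 1. Strike 1 from r, t.
r must be 3 (only option left). So q can't be 3.
q has just one choice, so q = 2. Strike 2 from s, t.
t must be 5 (only option left). Eliminate 5 elsewhere: s.
s must be 4 (only option left).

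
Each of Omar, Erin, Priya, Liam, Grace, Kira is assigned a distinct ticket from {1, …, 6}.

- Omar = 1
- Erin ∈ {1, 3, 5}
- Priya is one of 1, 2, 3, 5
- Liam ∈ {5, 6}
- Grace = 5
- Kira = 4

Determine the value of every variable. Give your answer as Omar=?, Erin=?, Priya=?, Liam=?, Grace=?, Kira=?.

Omar=1, Erin=3, Priya=2, Liam=6, Grace=5, Kira=4

Omar has just one choice, so Omar = 1. Remove 1 from Erin, Priya.
Grace's domain is down to {5}, so Grace = 5. Eliminate 5 elsewhere: Erin, Priya, Liam.
Kira must be 4 (only option left).
Erin must be 3 (only option left). Strike 3 from Priya.
Priya must be 2 (only option left).
Liam has just one choice, so Liam = 6.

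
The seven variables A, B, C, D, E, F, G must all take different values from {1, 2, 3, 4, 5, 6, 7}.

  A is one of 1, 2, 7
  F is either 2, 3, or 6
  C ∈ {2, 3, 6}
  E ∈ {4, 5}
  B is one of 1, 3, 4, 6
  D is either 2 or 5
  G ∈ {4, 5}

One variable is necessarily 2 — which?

D

Among the 7 variables, 7 fits only A (and all 7 values in {1, 2, 3, 4, 5, 6, 7} must be used), so A = 7.
The 6 still-open variables draw from only 6 values {1, 2, 3, 4, 5, 6}, so each is used; only B can be 1, hence B = 1.
E and G between them cover only {4, 5} — a naked pair. Remove those values from D.
So 2 goes to D.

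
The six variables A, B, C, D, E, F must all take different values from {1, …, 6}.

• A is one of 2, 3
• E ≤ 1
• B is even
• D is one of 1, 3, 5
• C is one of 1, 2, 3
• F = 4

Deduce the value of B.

E must be 1 (only option left). Strike 1 from C, D.
That leaves F = 4. So B can't be 4.
The 4 still-open variables together cover exactly {2, 3, 5, 6} — 4 values for 4 variables — and 5 appears only in D's list, so D = 5.
The 3 still-open variables together cover exactly {2, 3, 6} — 3 values for 3 variables — and 6 appears only in B's list, so B = 6.

6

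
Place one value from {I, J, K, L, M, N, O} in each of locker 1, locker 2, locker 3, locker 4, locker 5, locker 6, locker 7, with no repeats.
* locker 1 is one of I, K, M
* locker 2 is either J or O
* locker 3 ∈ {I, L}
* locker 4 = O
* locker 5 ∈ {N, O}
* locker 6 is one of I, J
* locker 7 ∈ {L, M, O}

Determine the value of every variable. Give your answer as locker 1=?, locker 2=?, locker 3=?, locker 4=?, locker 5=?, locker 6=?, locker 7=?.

locker 4 has just one choice, so locker 4 = O. Remove O from locker 2, locker 5, locker 7.
locker 5 has just one choice, so locker 5 = N.
That leaves locker 2 = J. Remove J from locker 6.
locker 6 has just one choice, so locker 6 = I. Remove I from locker 1, locker 3.
locker 3's domain is down to {L}, so locker 3 = L. Eliminate L elsewhere: locker 7.
That leaves locker 7 = M. Remove M from locker 1.
locker 1 has just one choice, so locker 1 = K.

locker 1=K, locker 2=J, locker 3=L, locker 4=O, locker 5=N, locker 6=I, locker 7=M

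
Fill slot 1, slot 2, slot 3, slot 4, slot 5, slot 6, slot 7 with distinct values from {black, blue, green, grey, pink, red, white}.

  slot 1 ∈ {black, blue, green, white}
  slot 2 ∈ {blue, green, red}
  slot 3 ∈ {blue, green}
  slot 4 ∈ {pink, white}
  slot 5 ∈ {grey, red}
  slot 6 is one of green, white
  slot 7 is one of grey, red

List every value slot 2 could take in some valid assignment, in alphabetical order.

blue, green

The 7 variables together cover exactly {black, blue, green, grey, pink, red, white} — 7 values for 7 variables — and black appears only in slot 1's list, so slot 1 = black.
The 6 still-open variables together cover exactly {blue, green, grey, pink, red, white} — 6 values for 6 variables — and pink appears only in slot 4's list, so slot 4 = pink.
The 5 still-open variables together cover exactly {blue, green, grey, red, white} — 5 values for 5 variables — and white appears only in slot 6's list, so slot 6 = white.
slot 5 and slot 7 share exactly the 2 values {grey, red}; by pigeonhole those values go to them, so strike grey, red from slot 2.
No further eliminations apply; slot 2 can still be any of blue, green.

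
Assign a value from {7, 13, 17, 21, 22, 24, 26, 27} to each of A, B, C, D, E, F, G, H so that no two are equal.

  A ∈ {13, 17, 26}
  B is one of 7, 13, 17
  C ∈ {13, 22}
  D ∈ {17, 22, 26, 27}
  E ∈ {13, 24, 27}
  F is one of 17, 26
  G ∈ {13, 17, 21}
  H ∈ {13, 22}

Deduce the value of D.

The 8 variables draw from only 8 values {7, 13, 17, 21, 22, 24, 26, 27}, so each is used; only B can be 7, hence B = 7.
The 7 still-open variables draw from only 7 values {13, 17, 21, 22, 24, 26, 27}, so each is used; only G can be 21, hence G = 21.
The 6 still-open variables draw from only 6 values {13, 17, 22, 24, 26, 27}, so each is used; only E can be 24, hence E = 24.
The 5 still-open variables draw from only 5 values {13, 17, 22, 26, 27}, so each is used; only D can be 27, hence D = 27.

27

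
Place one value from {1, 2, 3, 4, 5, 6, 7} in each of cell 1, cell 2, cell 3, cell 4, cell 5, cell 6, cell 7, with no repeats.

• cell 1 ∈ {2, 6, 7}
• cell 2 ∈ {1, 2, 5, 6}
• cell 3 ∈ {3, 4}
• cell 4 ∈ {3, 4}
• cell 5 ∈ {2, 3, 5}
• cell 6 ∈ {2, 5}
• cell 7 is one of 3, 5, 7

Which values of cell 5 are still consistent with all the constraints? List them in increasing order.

Among the 7 variables, 1 fits only cell 2 (and all 7 values in {1, 2, 3, 4, 5, 6, 7} must be used), so cell 2 = 1.
The 6 still-open variables draw from only 6 values {2, 3, 4, 5, 6, 7}, so each is used; only cell 1 can be 6, hence cell 1 = 6.
The 5 still-open variables together cover exactly {2, 3, 4, 5, 7} — 5 values for 5 variables — and 7 appears only in cell 7's list, so cell 7 = 7.
The 2 variables cell 3 and cell 4 are confined to {3, 4}, which locks those values in; drop them from cell 5.
No further eliminations apply; cell 5 can still be any of 2, 5.

2, 5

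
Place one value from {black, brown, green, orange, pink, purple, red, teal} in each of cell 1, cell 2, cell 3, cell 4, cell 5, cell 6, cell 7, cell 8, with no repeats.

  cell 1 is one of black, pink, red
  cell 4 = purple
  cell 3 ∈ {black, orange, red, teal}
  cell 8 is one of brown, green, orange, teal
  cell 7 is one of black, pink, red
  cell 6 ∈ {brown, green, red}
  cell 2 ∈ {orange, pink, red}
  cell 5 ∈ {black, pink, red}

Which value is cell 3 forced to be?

cell 4 has just one choice, so cell 4 = purple.
cell 1, cell 5, cell 7 between them cover only {black, pink, red} — a naked triple. Remove those values from cell 2, cell 3, cell 6.
cell 2 must be orange (only option left). Remove orange from cell 3, cell 8.
So cell 3 = teal.

teal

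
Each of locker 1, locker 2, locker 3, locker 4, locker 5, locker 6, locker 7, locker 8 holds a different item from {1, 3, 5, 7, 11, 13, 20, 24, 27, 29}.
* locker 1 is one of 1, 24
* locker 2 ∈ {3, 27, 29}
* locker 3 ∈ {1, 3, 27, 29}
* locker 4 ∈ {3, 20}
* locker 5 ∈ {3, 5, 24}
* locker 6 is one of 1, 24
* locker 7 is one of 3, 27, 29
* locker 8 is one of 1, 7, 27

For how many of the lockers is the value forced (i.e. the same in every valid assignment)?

3

The 8 variables draw from only 8 values {1, 3, 5, 7, 20, 24, 27, 29}, so each is used; only locker 5 can be 5, hence locker 5 = 5.
Among the 7 still-open variables, 7 fits only locker 8 (and all 7 values in {1, 3, 7, 20, 24, 27, 29} must be used), so locker 8 = 7.
Among the 6 still-open variables, 20 fits only locker 4 (and all 6 values in {1, 3, 20, 24, 27, 29} must be used), so locker 4 = 20.
locker 1 and locker 6 between them cover only {1, 24} — a naked pair. Remove those values from locker 3.
Determined: locker 4=20, locker 5=5, locker 8=7. The other lockers each still have more than one consistent value. That makes 3.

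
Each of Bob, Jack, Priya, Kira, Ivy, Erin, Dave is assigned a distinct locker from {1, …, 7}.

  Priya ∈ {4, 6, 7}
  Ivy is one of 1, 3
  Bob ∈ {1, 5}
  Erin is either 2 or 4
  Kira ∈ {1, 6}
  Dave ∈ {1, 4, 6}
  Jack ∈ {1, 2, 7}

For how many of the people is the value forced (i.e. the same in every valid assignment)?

Among the 7 variables, 3 fits only Ivy (and all 7 values in {1, 2, 3, 4, 5, 6, 7} must be used), so Ivy = 3.
Among the 6 still-open variables, 5 fits only Bob (and all 6 values in {1, 2, 4, 5, 6, 7} must be used), so Bob = 5.
Determined: Bob=5, Ivy=3. The other people each still have more than one consistent value. That makes 2.

2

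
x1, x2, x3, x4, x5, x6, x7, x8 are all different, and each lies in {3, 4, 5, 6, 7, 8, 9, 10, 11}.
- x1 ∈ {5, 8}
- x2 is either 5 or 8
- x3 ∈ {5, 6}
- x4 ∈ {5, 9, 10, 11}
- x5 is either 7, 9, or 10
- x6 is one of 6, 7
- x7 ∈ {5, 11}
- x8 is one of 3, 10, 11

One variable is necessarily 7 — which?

The 8 variables together cover exactly {3, 5, 6, 7, 8, 9, 10, 11} — 8 values for 8 variables — and 3 appears only in x8's list, so x8 = 3.
x1 and x2 between them cover only {5, 8} — a naked pair. Remove those values from x3, x4, x7.
x3's domain is down to {6}, so x3 = 6. Remove 6 from x6.
So 7 goes to x6.

x6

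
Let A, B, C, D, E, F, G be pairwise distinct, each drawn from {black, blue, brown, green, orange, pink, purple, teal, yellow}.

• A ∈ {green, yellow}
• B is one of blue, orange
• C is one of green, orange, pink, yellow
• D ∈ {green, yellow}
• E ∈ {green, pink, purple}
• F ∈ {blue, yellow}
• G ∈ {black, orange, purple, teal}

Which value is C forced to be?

A and D share exactly the 2 values {green, yellow}; by pigeonhole those values go to them, so strike green, yellow from C, E, F.
F's domain is down to {blue}, so F = blue. Eliminate blue elsewhere: B.
B's domain is down to {orange}, so B = orange. So C, G can't be orange.
So C = pink.

pink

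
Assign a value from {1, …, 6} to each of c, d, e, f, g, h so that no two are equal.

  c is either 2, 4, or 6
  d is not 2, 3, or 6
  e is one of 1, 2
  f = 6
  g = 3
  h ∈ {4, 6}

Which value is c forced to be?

f has just one choice, so f = 6. So c, h can't be 6.
g's domain is down to {3}, so g = 3.
h must be 4 (only option left). Strike 4 from c, d.
So c = 2.

2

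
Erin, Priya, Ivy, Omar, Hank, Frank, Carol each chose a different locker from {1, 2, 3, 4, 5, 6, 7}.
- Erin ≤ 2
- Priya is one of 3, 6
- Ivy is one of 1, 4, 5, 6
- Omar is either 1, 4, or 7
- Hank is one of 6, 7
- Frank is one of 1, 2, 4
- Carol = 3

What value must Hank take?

Carol must be 3 (only option left). Eliminate 3 elsewhere: Priya.
Priya must be 6 (only option left). Strike 6 from Ivy, Hank.
So Hank = 7.

7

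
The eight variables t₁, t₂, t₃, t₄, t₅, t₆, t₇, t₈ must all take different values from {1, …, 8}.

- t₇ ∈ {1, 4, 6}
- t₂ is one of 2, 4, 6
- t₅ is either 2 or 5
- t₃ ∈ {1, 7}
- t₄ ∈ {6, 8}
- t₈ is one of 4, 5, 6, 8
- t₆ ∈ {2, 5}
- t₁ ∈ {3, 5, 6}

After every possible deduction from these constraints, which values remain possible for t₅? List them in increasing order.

The 8 variables draw from only 8 values {1, 2, 3, 4, 5, 6, 7, 8}, so each is used; only t₁ can be 3, hence t₁ = 3.
Among the 7 still-open variables, 7 fits only t₃ (and all 7 values in {1, 2, 4, 5, 6, 7, 8} must be used), so t₃ = 7.
The 6 still-open variables together cover exactly {1, 2, 4, 5, 6, 8} — 6 values for 6 variables — and 1 appears only in t₇'s list, so t₇ = 1.
t₅ and t₆ between them cover only {2, 5} — a naked pair. Remove those values from t₂, t₈.
No further eliminations apply; t₅ can still be any of 2, 5.

2, 5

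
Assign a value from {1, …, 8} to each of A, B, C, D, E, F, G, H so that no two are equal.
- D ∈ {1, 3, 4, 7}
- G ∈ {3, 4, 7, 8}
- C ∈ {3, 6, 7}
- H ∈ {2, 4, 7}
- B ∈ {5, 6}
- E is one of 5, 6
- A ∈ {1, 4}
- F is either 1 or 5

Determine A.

The 8 variables together cover exactly {1, 2, 3, 4, 5, 6, 7, 8} — 8 values for 8 variables — and 2 appears only in H's list, so H = 2.
The 7 still-open variables draw from only 7 values {1, 3, 4, 5, 6, 7, 8}, so each is used; only G can be 8, hence G = 8.
The 2 variables B and E are confined to {5, 6}, which locks those values in; drop them from C, F.
F's domain is down to {1}, so F = 1. So A, D can't be 1.
So A = 4.

4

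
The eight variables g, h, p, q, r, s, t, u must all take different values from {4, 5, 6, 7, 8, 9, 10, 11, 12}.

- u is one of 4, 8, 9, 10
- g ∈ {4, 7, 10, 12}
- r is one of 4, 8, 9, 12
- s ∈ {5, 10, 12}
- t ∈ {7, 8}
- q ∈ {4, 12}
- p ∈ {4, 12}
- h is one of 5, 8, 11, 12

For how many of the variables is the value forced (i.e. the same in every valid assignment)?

2

Among the 8 variables, 11 fits only h (and all 8 values in {4, 5, 7, 8, 9, 10, 11, 12} must be used), so h = 11.
The 7 still-open variables together cover exactly {4, 5, 7, 8, 9, 10, 12} — 7 values for 7 variables — and 5 appears only in s's list, so s = 5.
p and q between them cover only {4, 12} — a naked pair. Remove those values from g, r, u.
Determined: h=11, s=5. The other variables each still have more than one consistent value. That makes 2.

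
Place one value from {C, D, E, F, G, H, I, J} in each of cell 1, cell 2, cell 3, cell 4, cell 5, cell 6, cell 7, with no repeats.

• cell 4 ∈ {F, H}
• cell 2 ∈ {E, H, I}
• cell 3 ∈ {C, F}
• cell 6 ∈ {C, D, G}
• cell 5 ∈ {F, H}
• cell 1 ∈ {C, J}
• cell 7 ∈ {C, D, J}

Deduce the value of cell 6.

G

The 2 variables cell 4 and cell 5 are confined to {F, H}, which locks those values in; drop them from cell 2, cell 3.
That leaves cell 3 = C. Remove C from cell 1, cell 6, cell 7.
cell 1 has just one choice, so cell 1 = J. So cell 7 can't be J.
cell 7 has just one choice, so cell 7 = D. Strike D from cell 6.
So cell 6 = G.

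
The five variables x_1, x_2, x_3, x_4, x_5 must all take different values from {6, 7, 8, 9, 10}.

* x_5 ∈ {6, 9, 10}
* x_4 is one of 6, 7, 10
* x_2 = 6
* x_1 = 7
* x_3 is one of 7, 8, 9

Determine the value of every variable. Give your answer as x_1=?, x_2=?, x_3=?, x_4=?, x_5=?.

x_1 must be 7 (only option left). So x_3, x_4 can't be 7.
That leaves x_2 = 6. Eliminate 6 elsewhere: x_4, x_5.
x_4 must be 10 (only option left). So x_5 can't be 10.
x_5's domain is down to {9}, so x_5 = 9. Eliminate 9 elsewhere: x_3.
That leaves x_3 = 8.

x_1=7, x_2=6, x_3=8, x_4=10, x_5=9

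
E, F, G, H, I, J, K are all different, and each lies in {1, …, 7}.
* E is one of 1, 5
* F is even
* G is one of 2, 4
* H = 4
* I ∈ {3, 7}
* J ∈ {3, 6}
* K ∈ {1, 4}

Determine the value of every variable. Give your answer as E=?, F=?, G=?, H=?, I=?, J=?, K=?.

E=5, F=6, G=2, H=4, I=7, J=3, K=1

H has just one choice, so H = 4. So F, G, K can't be 4.
That leaves K = 1. Remove 1 from E.
That leaves E = 5.
G has just one choice, so G = 2. So F can't be 2.
F's domain is down to {6}, so F = 6. Strike 6 from J.
J's domain is down to {3}, so J = 3. Eliminate 3 elsewhere: I.
I has just one choice, so I = 7.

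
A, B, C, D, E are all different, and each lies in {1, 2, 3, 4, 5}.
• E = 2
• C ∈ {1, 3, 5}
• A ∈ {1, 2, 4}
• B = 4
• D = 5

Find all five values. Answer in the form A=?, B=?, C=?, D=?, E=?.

B's domain is down to {4}, so B = 4. Eliminate 4 elsewhere: A.
D has just one choice, so D = 5. Remove 5 from C.
E's domain is down to {2}, so E = 2. Eliminate 2 elsewhere: A.
A's domain is down to {1}, so A = 1. So C can't be 1.
C's domain is down to {3}, so C = 3.

A=1, B=4, C=3, D=5, E=2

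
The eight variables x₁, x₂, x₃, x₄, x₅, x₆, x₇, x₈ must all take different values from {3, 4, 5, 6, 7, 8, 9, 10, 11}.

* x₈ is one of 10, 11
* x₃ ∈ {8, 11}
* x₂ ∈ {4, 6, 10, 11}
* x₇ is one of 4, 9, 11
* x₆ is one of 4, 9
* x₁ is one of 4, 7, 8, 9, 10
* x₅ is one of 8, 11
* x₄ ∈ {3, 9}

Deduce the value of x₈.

10

Among the 8 variables, 3 fits only x₄ (and all 8 values in {3, 4, 6, 7, 8, 9, 10, 11} must be used), so x₄ = 3.
Among the 7 still-open variables, 6 fits only x₂ (and all 7 values in {4, 6, 7, 8, 9, 10, 11} must be used), so x₂ = 6.
The 6 still-open variables draw from only 6 values {4, 7, 8, 9, 10, 11}, so each is used; only x₁ can be 7, hence x₁ = 7.
The 5 still-open variables together cover exactly {4, 8, 9, 10, 11} — 5 values for 5 variables — and 10 appears only in x₈'s list, so x₈ = 10.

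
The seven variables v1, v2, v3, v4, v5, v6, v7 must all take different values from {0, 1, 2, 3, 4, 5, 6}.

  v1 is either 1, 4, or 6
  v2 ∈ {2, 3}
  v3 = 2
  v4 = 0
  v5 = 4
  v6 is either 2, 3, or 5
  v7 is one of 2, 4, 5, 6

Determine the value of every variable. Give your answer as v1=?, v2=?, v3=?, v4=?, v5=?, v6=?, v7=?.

v1=1, v2=3, v3=2, v4=0, v5=4, v6=5, v7=6

v3 must be 2 (only option left). Remove 2 from v2, v6, v7.
v4's domain is down to {0}, so v4 = 0.
v5 has just one choice, so v5 = 4. Eliminate 4 elsewhere: v1, v7.
v2 must be 3 (only option left). So v6 can't be 3.
v6 has just one choice, so v6 = 5. Remove 5 from v7.
v7's domain is down to {6}, so v7 = 6. Remove 6 from v1.
v1 must be 1 (only option left).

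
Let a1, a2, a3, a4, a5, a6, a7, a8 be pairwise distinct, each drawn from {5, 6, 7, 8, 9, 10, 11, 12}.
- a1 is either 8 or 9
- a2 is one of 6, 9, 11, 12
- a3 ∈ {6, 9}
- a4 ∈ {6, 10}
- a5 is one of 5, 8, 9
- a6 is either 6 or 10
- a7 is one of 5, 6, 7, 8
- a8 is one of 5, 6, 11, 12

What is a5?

5

The 8 variables together cover exactly {5, 6, 7, 8, 9, 10, 11, 12} — 8 values for 8 variables — and 7 appears only in a7's list, so a7 = 7.
a4 and a6 between them cover only {6, 10} — a naked pair. Remove those values from a2, a3, a8.
a3 has just one choice, so a3 = 9. Strike 9 from a1, a2, a5.
That leaves a1 = 8. Remove 8 from a5.
So a5 = 5.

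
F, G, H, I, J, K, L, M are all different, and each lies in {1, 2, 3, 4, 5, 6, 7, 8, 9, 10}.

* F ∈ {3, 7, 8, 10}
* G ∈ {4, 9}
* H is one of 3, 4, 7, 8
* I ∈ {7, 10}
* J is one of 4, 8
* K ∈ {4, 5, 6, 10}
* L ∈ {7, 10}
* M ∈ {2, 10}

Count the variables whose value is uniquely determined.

2

I and L share exactly the 2 values {7, 10}; by pigeonhole those values go to them, so strike 7, 10 from F, H, K, M.
M's domain is down to {2}, so M = 2.
F, H, J share exactly the 3 values {3, 4, 8}; by pigeonhole those values go to them, so strike 3, 4, 8 from G, K.
That leaves G = 9.
Determined: G=9, M=2. The other variables each still have more than one consistent value. That makes 2.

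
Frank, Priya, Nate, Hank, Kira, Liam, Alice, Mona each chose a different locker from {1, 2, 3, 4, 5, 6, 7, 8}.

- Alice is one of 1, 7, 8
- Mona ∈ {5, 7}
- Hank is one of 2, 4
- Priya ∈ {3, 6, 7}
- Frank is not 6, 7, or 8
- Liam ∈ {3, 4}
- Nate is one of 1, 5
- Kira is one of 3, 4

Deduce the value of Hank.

Among the 8 variables, 6 fits only Priya (and all 8 values in {1, 2, 3, 4, 5, 6, 7, 8} must be used), so Priya = 6.
Among the 7 still-open variables, 8 fits only Alice (and all 7 values in {1, 2, 3, 4, 5, 7, 8} must be used), so Alice = 8.
The 6 still-open variables together cover exactly {1, 2, 3, 4, 5, 7} — 6 values for 6 variables — and 7 appears only in Mona's list, so Mona = 7.
Kira and Liam between them cover only {3, 4} — a naked pair. Remove those values from Frank, Hank.
So Hank = 2.

2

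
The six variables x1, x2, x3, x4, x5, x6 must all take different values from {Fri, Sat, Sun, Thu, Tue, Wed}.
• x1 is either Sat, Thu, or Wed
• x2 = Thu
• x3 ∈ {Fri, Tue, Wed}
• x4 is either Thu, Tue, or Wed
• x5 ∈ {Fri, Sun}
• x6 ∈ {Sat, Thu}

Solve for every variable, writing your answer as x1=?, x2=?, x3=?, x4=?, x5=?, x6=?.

x2 must be Thu (only option left). Eliminate Thu elsewhere: x1, x4, x6.
x6 must be Sat (only option left). Strike Sat from x1.
x1's domain is down to {Wed}, so x1 = Wed. Eliminate Wed elsewhere: x3, x4.
x4 has just one choice, so x4 = Tue. Eliminate Tue elsewhere: x3.
x3 has just one choice, so x3 = Fri. Eliminate Fri elsewhere: x5.
x5 has just one choice, so x5 = Sun.

x1=Wed, x2=Thu, x3=Fri, x4=Tue, x5=Sun, x6=Sat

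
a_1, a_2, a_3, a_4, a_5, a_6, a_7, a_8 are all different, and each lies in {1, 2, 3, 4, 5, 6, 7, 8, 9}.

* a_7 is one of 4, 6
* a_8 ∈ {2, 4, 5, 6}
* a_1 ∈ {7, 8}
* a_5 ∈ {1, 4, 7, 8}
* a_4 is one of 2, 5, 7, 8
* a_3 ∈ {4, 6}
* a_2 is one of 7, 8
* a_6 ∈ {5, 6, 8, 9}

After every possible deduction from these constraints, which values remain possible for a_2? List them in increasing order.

The 8 variables draw from only 8 values {1, 2, 4, 5, 6, 7, 8, 9}, so each is used; only a_5 can be 1, hence a_5 = 1.
The 7 still-open variables together cover exactly {2, 4, 5, 6, 7, 8, 9} — 7 values for 7 variables — and 9 appears only in a_6's list, so a_6 = 9.
a_1 and a_2 share exactly the 2 values {7, 8}; by pigeonhole those values go to them, so strike 7, 8 from a_4.
a_3 and a_7 between them cover only {4, 6} — a naked pair. Remove those values from a_8.
No further eliminations apply; a_2 can still be any of 7, 8.

7, 8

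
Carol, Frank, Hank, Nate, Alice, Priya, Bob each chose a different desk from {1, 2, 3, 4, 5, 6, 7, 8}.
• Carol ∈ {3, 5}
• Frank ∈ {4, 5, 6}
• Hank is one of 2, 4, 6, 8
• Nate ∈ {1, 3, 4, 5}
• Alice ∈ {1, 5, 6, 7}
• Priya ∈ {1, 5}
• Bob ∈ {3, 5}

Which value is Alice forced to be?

Carol and Bob between them cover only {3, 5} — a naked pair. Remove those values from Frank, Nate, Alice, Priya.
Priya's domain is down to {1}, so Priya = 1. Strike 1 from Nate, Alice.
Nate has just one choice, so Nate = 4. So Frank, Hank can't be 4.
Frank has just one choice, so Frank = 6. So Hank, Alice can't be 6.
So Alice = 7.

7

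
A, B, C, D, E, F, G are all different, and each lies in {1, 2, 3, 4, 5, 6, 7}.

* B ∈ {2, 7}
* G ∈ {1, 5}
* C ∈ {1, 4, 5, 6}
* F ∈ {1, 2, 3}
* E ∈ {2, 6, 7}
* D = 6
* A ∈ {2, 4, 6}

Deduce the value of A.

D has just one choice, so D = 6. Remove 6 from A, C, E.
The 6 still-open variables draw from only 6 values {1, 2, 3, 4, 5, 7}, so each is used; only F can be 3, hence F = 3.
B and E between them cover only {2, 7} — a naked pair. Remove those values from A.
So A = 4.

4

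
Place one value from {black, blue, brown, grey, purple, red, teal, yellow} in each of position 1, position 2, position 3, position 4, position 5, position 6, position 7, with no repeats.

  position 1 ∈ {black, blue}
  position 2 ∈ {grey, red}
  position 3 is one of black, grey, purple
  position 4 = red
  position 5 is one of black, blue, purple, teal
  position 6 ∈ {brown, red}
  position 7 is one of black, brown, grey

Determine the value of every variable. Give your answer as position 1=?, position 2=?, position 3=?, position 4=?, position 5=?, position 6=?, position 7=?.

position 1=blue, position 2=grey, position 3=purple, position 4=red, position 5=teal, position 6=brown, position 7=black

position 4 has just one choice, so position 4 = red. Strike red from position 2, position 6.
That leaves position 6 = brown. Remove brown from position 7.
That leaves position 2 = grey. Eliminate grey elsewhere: position 3, position 7.
position 7 must be black (only option left). Remove black from position 1, position 3, position 5.
position 1 must be blue (only option left). Eliminate blue elsewhere: position 5.
That leaves position 3 = purple. Strike purple from position 5.
position 5's domain is down to {teal}, so position 5 = teal.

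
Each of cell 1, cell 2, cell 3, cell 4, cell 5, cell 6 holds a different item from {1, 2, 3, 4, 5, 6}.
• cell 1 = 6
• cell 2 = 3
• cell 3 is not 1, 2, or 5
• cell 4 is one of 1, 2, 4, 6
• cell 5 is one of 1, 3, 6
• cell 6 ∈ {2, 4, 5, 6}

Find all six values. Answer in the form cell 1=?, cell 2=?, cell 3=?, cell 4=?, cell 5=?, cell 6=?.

cell 1's domain is down to {6}, so cell 1 = 6. Remove 6 from cell 3, cell 4, cell 5, cell 6.
cell 2 must be 3 (only option left). Eliminate 3 elsewhere: cell 3, cell 5.
cell 3's domain is down to {4}, so cell 3 = 4. Strike 4 from cell 4, cell 6.
That leaves cell 5 = 1. Strike 1 from cell 4.
cell 4 has just one choice, so cell 4 = 2. Remove 2 from cell 6.
cell 6's domain is down to {5}, so cell 6 = 5.

cell 1=6, cell 2=3, cell 3=4, cell 4=2, cell 5=1, cell 6=5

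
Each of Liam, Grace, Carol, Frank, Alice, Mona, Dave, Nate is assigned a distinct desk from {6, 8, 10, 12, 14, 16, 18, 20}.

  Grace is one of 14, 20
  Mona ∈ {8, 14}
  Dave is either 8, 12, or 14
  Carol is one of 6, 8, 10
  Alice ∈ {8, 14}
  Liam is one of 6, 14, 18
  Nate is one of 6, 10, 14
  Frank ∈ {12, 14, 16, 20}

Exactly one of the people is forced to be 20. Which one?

Grace

The 8 variables together cover exactly {6, 8, 10, 12, 14, 16, 18, 20} — 8 values for 8 variables — and 16 appears only in Frank's list, so Frank = 16.
Among the 7 still-open variables, 12 fits only Dave (and all 7 values in {6, 8, 10, 12, 14, 18, 20} must be used), so Dave = 12.
The 6 still-open variables draw from only 6 values {6, 8, 10, 14, 18, 20}, so each is used; only Liam can be 18, hence Liam = 18.
Among the 5 still-open variables, 20 fits only Grace (and all 5 values in {6, 8, 10, 14, 20} must be used), so Grace = 20.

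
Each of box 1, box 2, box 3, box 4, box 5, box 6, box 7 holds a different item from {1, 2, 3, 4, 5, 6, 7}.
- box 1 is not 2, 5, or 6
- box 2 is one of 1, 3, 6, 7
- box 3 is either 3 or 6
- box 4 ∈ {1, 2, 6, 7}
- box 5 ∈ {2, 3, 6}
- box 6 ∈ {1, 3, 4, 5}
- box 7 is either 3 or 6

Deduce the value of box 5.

The 7 variables draw from only 7 values {1, 2, 3, 4, 5, 6, 7}, so each is used; only box 6 can be 5, hence box 6 = 5.
The 6 still-open variables draw from only 6 values {1, 2, 3, 4, 6, 7}, so each is used; only box 1 can be 4, hence box 1 = 4.
box 3 and box 7 between them cover only {3, 6} — a naked pair. Remove those values from box 2, box 4, box 5.
So box 5 = 2.

2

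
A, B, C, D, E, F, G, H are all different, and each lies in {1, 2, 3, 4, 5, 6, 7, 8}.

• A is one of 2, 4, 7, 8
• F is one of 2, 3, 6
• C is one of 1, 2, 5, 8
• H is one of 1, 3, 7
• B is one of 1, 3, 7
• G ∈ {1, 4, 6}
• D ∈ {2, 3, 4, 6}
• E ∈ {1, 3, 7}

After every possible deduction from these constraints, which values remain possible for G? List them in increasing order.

The 8 variables together cover exactly {1, 2, 3, 4, 5, 6, 7, 8} — 8 values for 8 variables — and 5 appears only in C's list, so C = 5.
The 7 still-open variables together cover exactly {1, 2, 3, 4, 6, 7, 8} — 7 values for 7 variables — and 8 appears only in A's list, so A = 8.
The 3 variables B, E, H are confined to {1, 3, 7}, which locks those values in; drop them from D, F, G.
No further eliminations apply; G can still be any of 4, 6.

4, 6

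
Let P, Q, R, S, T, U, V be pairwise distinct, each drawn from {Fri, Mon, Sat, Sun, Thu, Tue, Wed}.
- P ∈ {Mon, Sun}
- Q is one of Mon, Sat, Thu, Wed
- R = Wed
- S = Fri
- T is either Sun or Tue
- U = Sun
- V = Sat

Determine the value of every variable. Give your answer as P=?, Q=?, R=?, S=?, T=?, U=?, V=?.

R has just one choice, so R = Wed. So Q can't be Wed.
S must be Fri (only option left).
U must be Sun (only option left). So P, T can't be Sun.
That leaves V = Sat. So Q can't be Sat.
P has just one choice, so P = Mon. Remove Mon from Q.
Q has just one choice, so Q = Thu.
T has just one choice, so T = Tue.

P=Mon, Q=Thu, R=Wed, S=Fri, T=Tue, U=Sun, V=Sat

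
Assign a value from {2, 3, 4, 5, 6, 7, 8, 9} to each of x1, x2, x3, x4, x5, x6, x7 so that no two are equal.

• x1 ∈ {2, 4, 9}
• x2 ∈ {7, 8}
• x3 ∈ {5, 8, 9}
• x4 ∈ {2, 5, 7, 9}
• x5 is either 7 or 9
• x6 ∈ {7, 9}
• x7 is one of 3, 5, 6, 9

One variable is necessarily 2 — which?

x5 and x6 between them cover only {7, 9} — a naked pair. Remove those values from x1, x2, x3, x4, x7.
x2 has just one choice, so x2 = 8. Remove 8 from x3.
x3 has just one choice, so x3 = 5. So x4, x7 can't be 5.
So 2 goes to x4.

x4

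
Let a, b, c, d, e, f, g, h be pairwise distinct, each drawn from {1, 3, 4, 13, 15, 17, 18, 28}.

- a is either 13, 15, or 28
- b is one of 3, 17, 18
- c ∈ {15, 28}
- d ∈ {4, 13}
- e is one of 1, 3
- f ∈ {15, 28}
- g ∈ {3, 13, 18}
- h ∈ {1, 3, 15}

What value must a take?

13

Among the 8 variables, 4 fits only d (and all 8 values in {1, 3, 4, 13, 15, 17, 18, 28} must be used), so d = 4.
Among the 7 still-open variables, 17 fits only b (and all 7 values in {1, 3, 13, 15, 17, 18, 28} must be used), so b = 17.
Among the 6 still-open variables, 18 fits only g (and all 6 values in {1, 3, 13, 15, 18, 28} must be used), so g = 18.
The 5 still-open variables draw from only 5 values {1, 3, 13, 15, 28}, so each is used; only a can be 13, hence a = 13.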